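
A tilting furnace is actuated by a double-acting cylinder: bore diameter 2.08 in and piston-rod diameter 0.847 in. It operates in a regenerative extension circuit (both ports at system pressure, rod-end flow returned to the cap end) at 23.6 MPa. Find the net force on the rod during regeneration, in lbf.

F ≈ 1930 lbf

With equal pressure on both faces, forces on the annular region cancel; the net push is pressure × rod cross-section.
Rod cross-section A_rod = π/4 × (0.847 in)² = 0.5635 in^2
F = P × A_rod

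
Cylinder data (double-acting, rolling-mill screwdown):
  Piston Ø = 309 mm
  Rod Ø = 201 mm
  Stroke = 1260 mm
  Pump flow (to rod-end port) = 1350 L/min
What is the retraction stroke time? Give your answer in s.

Rod-side annular area A_ann = π/4 × (309² − 201²) = 43260 mm^2
Swept volume V = A × L; t = V / Q = A·L / Q

t ≈ 2.42 s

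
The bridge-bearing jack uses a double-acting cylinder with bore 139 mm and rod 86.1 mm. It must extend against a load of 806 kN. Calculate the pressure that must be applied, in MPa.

Cap-side area A_cap = π/4 × (139 mm)² = 15170 mm^2
P = F / A = 806 kN / A

P ≈ 53.1 MPa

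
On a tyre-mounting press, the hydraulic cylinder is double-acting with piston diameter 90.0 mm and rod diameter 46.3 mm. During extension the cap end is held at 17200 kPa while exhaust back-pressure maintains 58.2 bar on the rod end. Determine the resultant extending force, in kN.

F ≈ 82.2 kN

Cap-side area A_cap = π/4 × (90.0 mm)² = 6362 mm^2
Rod-side annular area A_ann = π/4 × (90.0² − 46.3²) = 4678 mm^2
Net thrust = P_cap·A_cap − P_rod·A_ann = 109.4 kN − 27.23 kN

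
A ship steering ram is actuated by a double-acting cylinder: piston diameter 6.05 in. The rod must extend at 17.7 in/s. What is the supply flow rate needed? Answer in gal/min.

Q ≈ 132 gal/min

Cap-side area A_cap = π/4 × (6.05 in)² = 28.75 in^2
Q = A × v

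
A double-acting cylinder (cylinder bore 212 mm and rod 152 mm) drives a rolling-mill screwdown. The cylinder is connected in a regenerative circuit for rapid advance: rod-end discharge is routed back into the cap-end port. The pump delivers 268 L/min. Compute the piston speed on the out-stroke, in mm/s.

In regeneration the rod-end outflow joins the pump flow into the cap end, so the net volume the pump must supply per unit advance equals the rod cross-section area.
Rod cross-section A_rod = π/4 × (152 mm)² = 18150 mm^2
v = Q_pump / A_rod

v ≈ 246 mm/s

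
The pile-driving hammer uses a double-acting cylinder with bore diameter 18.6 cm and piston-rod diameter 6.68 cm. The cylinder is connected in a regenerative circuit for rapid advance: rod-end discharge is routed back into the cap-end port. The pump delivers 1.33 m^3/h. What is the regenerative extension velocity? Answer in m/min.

In regeneration the rod-end outflow joins the pump flow into the cap end, so the net volume the pump must supply per unit advance equals the rod cross-section area.
Rod cross-section A_rod = π/4 × (6.68 cm)² = 35.05 cm^2
v = Q_pump / A_rod

v ≈ 6.32 m/min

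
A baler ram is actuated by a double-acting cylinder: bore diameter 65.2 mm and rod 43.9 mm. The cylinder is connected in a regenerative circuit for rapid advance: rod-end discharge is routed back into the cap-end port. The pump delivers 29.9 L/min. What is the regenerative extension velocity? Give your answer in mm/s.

v ≈ 329 mm/s

In regeneration the rod-end outflow joins the pump flow into the cap end, so the net volume the pump must supply per unit advance equals the rod cross-section area.
Rod cross-section A_rod = π/4 × (43.9 mm)² = 1514 mm^2
v = Q_pump / A_rod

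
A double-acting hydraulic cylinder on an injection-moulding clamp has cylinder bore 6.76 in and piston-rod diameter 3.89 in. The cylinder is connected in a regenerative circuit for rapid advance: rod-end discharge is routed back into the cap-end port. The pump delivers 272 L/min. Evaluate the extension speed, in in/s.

In regeneration the rod-end outflow joins the pump flow into the cap end, so the net volume the pump must supply per unit advance equals the rod cross-section area.
Rod cross-section A_rod = π/4 × (3.89 in)² = 11.88 in^2
v = Q_pump / A_rod

v ≈ 23.3 in/s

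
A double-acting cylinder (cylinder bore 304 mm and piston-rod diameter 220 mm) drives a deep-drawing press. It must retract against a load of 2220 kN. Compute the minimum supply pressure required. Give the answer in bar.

Rod-side annular area A_ann = π/4 × (304² − 220²) = 34570 mm^2
Retraction: pressure acts on the annular area.
P = F / A = 2220 kN / A

P ≈ 642 bar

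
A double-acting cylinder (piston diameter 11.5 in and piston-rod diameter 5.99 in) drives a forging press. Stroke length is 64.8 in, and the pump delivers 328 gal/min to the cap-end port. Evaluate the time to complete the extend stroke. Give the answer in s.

Cap-side area A_cap = π/4 × (11.5 in)² = 103.9 in^2
Swept volume V = A × L; t = V / Q = A·L / Q

t ≈ 5.33 s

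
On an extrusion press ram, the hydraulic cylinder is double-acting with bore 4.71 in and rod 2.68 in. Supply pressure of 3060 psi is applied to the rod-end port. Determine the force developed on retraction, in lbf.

F ≈ 36100 lbf

Rod-side annular area A_ann = π/4 × (4.71² − 2.68²) = 11.78 in^2
On retraction the pressure acts on the annular area (bore minus rod).
F = P × A_ann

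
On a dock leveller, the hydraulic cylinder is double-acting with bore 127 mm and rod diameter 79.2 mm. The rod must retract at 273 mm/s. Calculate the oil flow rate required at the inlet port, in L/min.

Rod-side annular area A_ann = π/4 × (127² − 79.2²) = 7741 mm^2
Q = A × v

Q ≈ 127 L/min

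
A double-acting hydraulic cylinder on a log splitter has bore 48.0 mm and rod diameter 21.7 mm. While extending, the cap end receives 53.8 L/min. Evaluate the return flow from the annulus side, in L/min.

Q_out ≈ 42.8 L/min

Cap-side area A_cap = π/4 × (48.0 mm)² = 1810 mm^2
Rod-side annular area A_ann = π/4 × (48.0² − 21.7²) = 1440 mm^2
Piston speed v = Q_in/A_cap; rod-end outflow Q_out = v × A_ann = Q_in × A_ann/A_cap.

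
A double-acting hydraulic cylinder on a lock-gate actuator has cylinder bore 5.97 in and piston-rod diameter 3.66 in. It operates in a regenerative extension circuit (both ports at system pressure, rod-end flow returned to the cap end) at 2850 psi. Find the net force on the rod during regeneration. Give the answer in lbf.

With equal pressure on both faces, forces on the annular region cancel; the net push is pressure × rod cross-section.
Rod cross-section A_rod = π/4 × (3.66 in)² = 10.52 in^2
F = P × A_rod

F ≈ 30000 lbf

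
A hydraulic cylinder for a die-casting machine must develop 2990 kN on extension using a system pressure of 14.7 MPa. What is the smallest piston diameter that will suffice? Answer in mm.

Extension force acts on the full piston face: F = P × (π/4)D².
D = √(4F / (πP)) = √(4 × 2990 kN / (π × 14.7 MPa))

D ≈ 509 mm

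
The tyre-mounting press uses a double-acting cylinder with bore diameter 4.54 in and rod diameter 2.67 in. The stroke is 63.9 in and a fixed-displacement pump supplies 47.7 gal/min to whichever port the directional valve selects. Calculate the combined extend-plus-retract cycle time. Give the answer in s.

t ≈ 9.32 s

Cap-side area A_cap = π/4 × (4.54 in)² = 16.19 in^2
Rod-side annular area A_ann = π/4 × (4.54² − 2.67²) = 10.59 in^2
t_ext = A_cap·L/Q = 5.633 s
t_ret = A_ann·L/Q = 3.685 s
t_cycle = t_ext + t_ret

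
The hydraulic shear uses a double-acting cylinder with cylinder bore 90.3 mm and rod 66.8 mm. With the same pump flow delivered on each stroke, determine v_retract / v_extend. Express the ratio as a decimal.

v_ret/v_ext ≈ 2.21

Cap-side area A_cap = π/4 × (90.3 mm)² = 6404 mm^2
Rod-side annular area A_ann = π/4 × (90.3² − 66.8²) = 2900 mm^2
For equal Q, v ∝ 1/A, so v_ret/v_ext = A_cap/A_ann.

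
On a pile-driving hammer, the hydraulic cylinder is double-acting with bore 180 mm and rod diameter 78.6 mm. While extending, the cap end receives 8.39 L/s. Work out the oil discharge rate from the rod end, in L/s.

Q_out ≈ 6.79 L/s

Cap-side area A_cap = π/4 × (180 mm)² = 25450 mm^2
Rod-side annular area A_ann = π/4 × (180² − 78.6²) = 20590 mm^2
Piston speed v = Q_in/A_cap; rod-end outflow Q_out = v × A_ann = Q_in × A_ann/A_cap.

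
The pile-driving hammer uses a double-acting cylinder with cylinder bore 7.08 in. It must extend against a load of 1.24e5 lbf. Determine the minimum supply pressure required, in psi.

Cap-side area A_cap = π/4 × (7.08 in)² = 39.37 in^2
P = F / A = 1.24e5 lbf / A

P ≈ 3150 psi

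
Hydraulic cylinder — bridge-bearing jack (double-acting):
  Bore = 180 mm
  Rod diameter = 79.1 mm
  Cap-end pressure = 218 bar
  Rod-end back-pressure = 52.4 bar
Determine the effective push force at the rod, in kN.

Cap-side area A_cap = π/4 × (180 mm)² = 25450 mm^2
Rod-side annular area A_ann = π/4 × (180² − 79.1²) = 20530 mm^2
Net thrust = P_cap·A_cap − P_rod·A_ann = 554.7 kN − 107.6 kN

F ≈ 447 kN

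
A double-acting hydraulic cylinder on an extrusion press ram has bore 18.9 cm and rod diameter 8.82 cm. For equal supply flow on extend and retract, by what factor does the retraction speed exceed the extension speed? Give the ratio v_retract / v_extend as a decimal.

Cap-side area A_cap = π/4 × (18.9 cm)² = 280.6 cm^2
Rod-side annular area A_ann = π/4 × (18.9² − 8.82²) = 219.5 cm^2
For equal Q, v ∝ 1/A, so v_ret/v_ext = A_cap/A_ann.

v_ret/v_ext ≈ 1.28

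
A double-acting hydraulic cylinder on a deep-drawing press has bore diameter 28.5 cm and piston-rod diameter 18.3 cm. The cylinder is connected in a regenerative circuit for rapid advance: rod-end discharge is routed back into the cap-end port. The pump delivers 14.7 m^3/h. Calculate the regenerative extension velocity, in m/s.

In regeneration the rod-end outflow joins the pump flow into the cap end, so the net volume the pump must supply per unit advance equals the rod cross-section area.
Rod cross-section A_rod = π/4 × (18.3 cm)² = 263.0 cm^2
v = Q_pump / A_rod

v ≈ 0.155 m/s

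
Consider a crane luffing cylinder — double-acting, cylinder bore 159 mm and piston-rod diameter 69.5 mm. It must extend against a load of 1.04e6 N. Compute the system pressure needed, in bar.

Cap-side area A_cap = π/4 × (159 mm)² = 19860 mm^2
P = F / A = 1.04e6 N / A

P ≈ 524 bar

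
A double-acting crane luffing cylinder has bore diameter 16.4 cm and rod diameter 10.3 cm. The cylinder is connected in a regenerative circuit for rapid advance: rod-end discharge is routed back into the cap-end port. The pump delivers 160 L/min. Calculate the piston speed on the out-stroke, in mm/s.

In regeneration the rod-end outflow joins the pump flow into the cap end, so the net volume the pump must supply per unit advance equals the rod cross-section area.
Rod cross-section A_rod = π/4 × (10.3 cm)² = 83.32 cm^2
v = Q_pump / A_rod

v ≈ 320 mm/s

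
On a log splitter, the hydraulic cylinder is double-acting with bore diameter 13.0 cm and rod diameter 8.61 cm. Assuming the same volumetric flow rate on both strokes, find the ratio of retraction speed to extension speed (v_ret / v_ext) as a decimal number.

v_ret/v_ext ≈ 1.78

Cap-side area A_cap = π/4 × (13.0 cm)² = 132.7 cm^2
Rod-side annular area A_ann = π/4 × (13.0² − 8.61²) = 74.51 cm^2
For equal Q, v ∝ 1/A, so v_ret/v_ext = A_cap/A_ann.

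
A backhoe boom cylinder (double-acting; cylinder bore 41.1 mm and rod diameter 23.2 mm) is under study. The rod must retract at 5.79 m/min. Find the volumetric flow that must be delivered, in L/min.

Q ≈ 5.23 L/min

Rod-side annular area A_ann = π/4 × (41.1² − 23.2²) = 904.0 mm^2
Q = A × v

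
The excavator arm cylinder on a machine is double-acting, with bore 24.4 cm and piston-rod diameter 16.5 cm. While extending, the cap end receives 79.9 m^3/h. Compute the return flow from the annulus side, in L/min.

Cap-side area A_cap = π/4 × (24.4 cm)² = 467.6 cm^2
Rod-side annular area A_ann = π/4 × (24.4² − 16.5²) = 253.8 cm^2
Piston speed v = Q_in/A_cap; rod-end outflow Q_out = v × A_ann = Q_in × A_ann/A_cap.

Q_out ≈ 723 L/min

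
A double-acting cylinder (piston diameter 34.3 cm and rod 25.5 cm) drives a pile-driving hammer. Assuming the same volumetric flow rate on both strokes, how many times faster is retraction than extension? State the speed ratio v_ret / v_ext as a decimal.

Cap-side area A_cap = π/4 × (34.3 cm)² = 924.0 cm^2
Rod-side annular area A_ann = π/4 × (34.3² − 25.5²) = 413.3 cm^2
For equal Q, v ∝ 1/A, so v_ret/v_ext = A_cap/A_ann.

v_ret/v_ext ≈ 2.24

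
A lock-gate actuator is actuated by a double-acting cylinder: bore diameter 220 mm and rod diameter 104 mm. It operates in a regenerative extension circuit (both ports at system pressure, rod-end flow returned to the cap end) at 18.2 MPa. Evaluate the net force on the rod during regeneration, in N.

F ≈ 1.55e5 N

With equal pressure on both faces, forces on the annular region cancel; the net push is pressure × rod cross-section.
Rod cross-section A_rod = π/4 × (104 mm)² = 8495 mm^2
F = P × A_rod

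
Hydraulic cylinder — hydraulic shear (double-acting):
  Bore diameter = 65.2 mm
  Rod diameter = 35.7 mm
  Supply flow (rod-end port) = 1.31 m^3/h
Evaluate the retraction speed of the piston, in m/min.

v ≈ 9.34 m/min

Rod-side annular area A_ann = π/4 × (65.2² − 35.7²) = 2338 mm^2
Flow into the rod-end port fills the annular volume.
v = Q / A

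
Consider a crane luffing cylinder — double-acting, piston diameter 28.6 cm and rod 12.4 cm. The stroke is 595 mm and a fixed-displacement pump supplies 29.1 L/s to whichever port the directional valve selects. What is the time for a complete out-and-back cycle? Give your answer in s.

t ≈ 2.38 s

Cap-side area A_cap = π/4 × (28.6 cm)² = 642.4 cm^2
Rod-side annular area A_ann = π/4 × (28.6² − 12.4²) = 521.7 cm^2
t_ext = A_cap·L/Q = 1.314 s
t_ret = A_ann·L/Q = 1.067 s
t_cycle = t_ext + t_ret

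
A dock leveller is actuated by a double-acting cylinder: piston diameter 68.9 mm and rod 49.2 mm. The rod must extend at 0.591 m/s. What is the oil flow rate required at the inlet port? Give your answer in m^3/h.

Cap-side area A_cap = π/4 × (68.9 mm)² = 3728 mm^2
Q = A × v

Q ≈ 7.93 m^3/h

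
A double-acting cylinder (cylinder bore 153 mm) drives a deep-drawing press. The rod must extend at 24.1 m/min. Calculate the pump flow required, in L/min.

Q ≈ 443 L/min

Cap-side area A_cap = π/4 × (153 mm)² = 18390 mm^2
Q = A × v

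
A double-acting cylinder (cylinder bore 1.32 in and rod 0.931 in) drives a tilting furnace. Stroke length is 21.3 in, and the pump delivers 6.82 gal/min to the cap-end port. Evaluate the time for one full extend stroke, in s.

t ≈ 1.11 s

Cap-side area A_cap = π/4 × (1.32 in)² = 1.368 in^2
Swept volume V = A × L; t = V / Q = A·L / Q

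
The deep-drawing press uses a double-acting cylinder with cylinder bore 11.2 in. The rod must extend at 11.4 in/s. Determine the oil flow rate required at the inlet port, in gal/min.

Q ≈ 292 gal/min

Cap-side area A_cap = π/4 × (11.2 in)² = 98.52 in^2
Q = A × v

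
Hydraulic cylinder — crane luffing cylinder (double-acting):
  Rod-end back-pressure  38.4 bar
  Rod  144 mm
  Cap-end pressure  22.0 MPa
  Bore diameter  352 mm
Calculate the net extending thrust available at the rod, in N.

Cap-side area A_cap = π/4 × (352 mm)² = 97310 mm^2
Rod-side annular area A_ann = π/4 × (352² − 144²) = 81030 mm^2
Net thrust = P_cap·A_cap − P_rod·A_ann = 2.141e6 N − 3.111e5 N

F ≈ 1.83e6 N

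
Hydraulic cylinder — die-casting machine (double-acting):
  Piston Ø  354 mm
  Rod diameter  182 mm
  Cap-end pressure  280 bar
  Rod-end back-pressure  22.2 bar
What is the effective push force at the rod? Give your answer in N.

F ≈ 2.60e6 N

Cap-side area A_cap = π/4 × (354 mm)² = 98420 mm^2
Rod-side annular area A_ann = π/4 × (354² − 182²) = 72410 mm^2
Net thrust = P_cap·A_cap − P_rod·A_ann = 2.756e6 N − 1.607e5 N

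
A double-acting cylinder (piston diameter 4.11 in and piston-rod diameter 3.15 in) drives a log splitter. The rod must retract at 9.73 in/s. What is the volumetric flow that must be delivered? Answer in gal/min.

Q ≈ 13.8 gal/min

Rod-side annular area A_ann = π/4 × (4.11² − 3.15²) = 5.474 in^2
Q = A × v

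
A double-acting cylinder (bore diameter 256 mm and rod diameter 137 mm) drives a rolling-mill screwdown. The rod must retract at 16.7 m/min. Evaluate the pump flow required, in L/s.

Rod-side annular area A_ann = π/4 × (256² − 137²) = 36730 mm^2
Q = A × v

Q ≈ 10.2 L/s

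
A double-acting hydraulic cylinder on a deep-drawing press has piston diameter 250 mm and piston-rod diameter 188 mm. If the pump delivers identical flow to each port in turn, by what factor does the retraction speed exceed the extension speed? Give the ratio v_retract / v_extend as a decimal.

v_ret/v_ext ≈ 2.30

Cap-side area A_cap = π/4 × (250 mm)² = 49090 mm^2
Rod-side annular area A_ann = π/4 × (250² − 188²) = 21330 mm^2
For equal Q, v ∝ 1/A, so v_ret/v_ext = A_cap/A_ann.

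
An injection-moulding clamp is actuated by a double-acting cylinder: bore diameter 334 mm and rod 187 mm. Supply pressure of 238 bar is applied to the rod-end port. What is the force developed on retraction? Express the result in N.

Rod-side annular area A_ann = π/4 × (334² − 187²) = 60150 mm^2
On retraction the pressure acts on the annular area (bore minus rod).
F = P × A_ann

F ≈ 1.43e6 N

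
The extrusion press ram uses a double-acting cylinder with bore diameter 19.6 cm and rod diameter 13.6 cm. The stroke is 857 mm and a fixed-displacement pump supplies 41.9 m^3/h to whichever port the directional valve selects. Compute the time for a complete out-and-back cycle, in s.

Cap-side area A_cap = π/4 × (19.6 cm)² = 301.7 cm^2
Rod-side annular area A_ann = π/4 × (19.6² − 13.6²) = 156.5 cm^2
t_ext = A_cap·L/Q = 2.222 s
t_ret = A_ann·L/Q = 1.152 s
t_cycle = t_ext + t_ret

t ≈ 3.37 s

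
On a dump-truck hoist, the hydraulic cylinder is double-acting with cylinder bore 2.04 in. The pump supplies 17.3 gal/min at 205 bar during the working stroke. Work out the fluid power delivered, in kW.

Hydraulic power = P × Q

W ≈ 22.4 kW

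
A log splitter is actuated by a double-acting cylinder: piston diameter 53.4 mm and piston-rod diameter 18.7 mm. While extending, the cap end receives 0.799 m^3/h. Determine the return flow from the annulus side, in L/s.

Cap-side area A_cap = π/4 × (53.4 mm)² = 2240 mm^2
Rod-side annular area A_ann = π/4 × (53.4² − 18.7²) = 1965 mm^2
Piston speed v = Q_in/A_cap; rod-end outflow Q_out = v × A_ann = Q_in × A_ann/A_cap.

Q_out ≈ 0.195 L/s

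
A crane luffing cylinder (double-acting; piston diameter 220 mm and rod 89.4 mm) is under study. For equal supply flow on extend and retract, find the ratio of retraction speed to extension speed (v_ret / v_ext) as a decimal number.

v_ret/v_ext ≈ 1.20

Cap-side area A_cap = π/4 × (220 mm)² = 38010 mm^2
Rod-side annular area A_ann = π/4 × (220² − 89.4²) = 31740 mm^2
For equal Q, v ∝ 1/A, so v_ret/v_ext = A_cap/A_ann.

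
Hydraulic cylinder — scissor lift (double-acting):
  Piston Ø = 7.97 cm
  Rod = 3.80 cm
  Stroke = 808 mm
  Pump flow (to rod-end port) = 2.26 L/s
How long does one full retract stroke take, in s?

t ≈ 1.38 s

Rod-side annular area A_ann = π/4 × (7.97² − 3.80²) = 38.55 cm^2
Swept volume V = A × L; t = V / Q = A·L / Q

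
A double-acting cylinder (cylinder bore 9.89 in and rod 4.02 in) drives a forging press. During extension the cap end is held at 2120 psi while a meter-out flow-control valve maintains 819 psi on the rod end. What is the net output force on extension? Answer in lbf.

Cap-side area A_cap = π/4 × (9.89 in)² = 76.82 in^2
Rod-side annular area A_ann = π/4 × (9.89² − 4.02²) = 64.13 in^2
Net thrust = P_cap·A_cap − P_rod·A_ann = 1.629e5 lbf − 52520 lbf

F ≈ 1.10e5 lbf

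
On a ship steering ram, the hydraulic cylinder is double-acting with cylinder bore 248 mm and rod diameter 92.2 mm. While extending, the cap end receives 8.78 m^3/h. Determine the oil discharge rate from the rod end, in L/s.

Cap-side area A_cap = π/4 × (248 mm)² = 48310 mm^2
Rod-side annular area A_ann = π/4 × (248² − 92.2²) = 41630 mm^2
Piston speed v = Q_in/A_cap; rod-end outflow Q_out = v × A_ann = Q_in × A_ann/A_cap.

Q_out ≈ 2.10 L/s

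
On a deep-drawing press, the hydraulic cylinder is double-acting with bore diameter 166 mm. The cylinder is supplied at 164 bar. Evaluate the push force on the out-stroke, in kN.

F ≈ 355 kN

Cap-side area A_cap = π/4 × (166 mm)² = 21640 mm^2
F = P × A_cap = 164 bar × A_cap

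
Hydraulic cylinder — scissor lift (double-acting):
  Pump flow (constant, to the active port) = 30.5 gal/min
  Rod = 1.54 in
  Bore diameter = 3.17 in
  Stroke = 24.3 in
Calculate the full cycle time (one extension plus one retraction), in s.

Cap-side area A_cap = π/4 × (3.17 in)² = 7.892 in^2
Rod-side annular area A_ann = π/4 × (3.17² − 1.54²) = 6.030 in^2
t_ext = A_cap·L/Q = 1.633 s
t_ret = A_ann·L/Q = 1.248 s
t_cycle = t_ext + t_ret

t ≈ 2.88 s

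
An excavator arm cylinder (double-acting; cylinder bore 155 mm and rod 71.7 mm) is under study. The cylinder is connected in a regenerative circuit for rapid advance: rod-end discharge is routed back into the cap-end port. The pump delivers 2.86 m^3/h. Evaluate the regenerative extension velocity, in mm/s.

v ≈ 197 mm/s

In regeneration the rod-end outflow joins the pump flow into the cap end, so the net volume the pump must supply per unit advance equals the rod cross-section area.
Rod cross-section A_rod = π/4 × (71.7 mm)² = 4038 mm^2
v = Q_pump / A_rod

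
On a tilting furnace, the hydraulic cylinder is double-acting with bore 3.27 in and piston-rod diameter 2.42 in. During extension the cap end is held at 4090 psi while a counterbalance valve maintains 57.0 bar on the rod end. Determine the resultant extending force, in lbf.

F ≈ 31200 lbf

Cap-side area A_cap = π/4 × (3.27 in)² = 8.398 in^2
Rod-side annular area A_ann = π/4 × (3.27² − 2.42²) = 3.799 in^2
Net thrust = P_cap·A_cap − P_rod·A_ann = 34350 lbf − 3140 lbf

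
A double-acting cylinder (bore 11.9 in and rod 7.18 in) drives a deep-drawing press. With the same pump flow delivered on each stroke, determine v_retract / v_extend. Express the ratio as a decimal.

v_ret/v_ext ≈ 1.57

Cap-side area A_cap = π/4 × (11.9 in)² = 111.2 in^2
Rod-side annular area A_ann = π/4 × (11.9² − 7.18²) = 70.73 in^2
For equal Q, v ∝ 1/A, so v_ret/v_ext = A_cap/A_ann.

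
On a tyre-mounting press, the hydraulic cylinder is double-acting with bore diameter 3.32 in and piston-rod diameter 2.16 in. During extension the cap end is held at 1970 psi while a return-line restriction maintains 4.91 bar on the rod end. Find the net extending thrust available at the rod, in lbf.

F ≈ 16700 lbf

Cap-side area A_cap = π/4 × (3.32 in)² = 8.657 in^2
Rod-side annular area A_ann = π/4 × (3.32² − 2.16²) = 4.993 in^2
Net thrust = P_cap·A_cap − P_rod·A_ann = 17050 lbf − 355.5 lbf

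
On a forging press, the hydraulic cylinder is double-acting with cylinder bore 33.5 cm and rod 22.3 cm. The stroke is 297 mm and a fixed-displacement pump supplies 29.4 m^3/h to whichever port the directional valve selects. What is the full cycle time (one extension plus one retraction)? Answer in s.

t ≈ 4.99 s

Cap-side area A_cap = π/4 × (33.5 cm)² = 881.4 cm^2
Rod-side annular area A_ann = π/4 × (33.5² − 22.3²) = 490.8 cm^2
t_ext = A_cap·L/Q = 3.205 s
t_ret = A_ann·L/Q = 1.785 s
t_cycle = t_ext + t_ret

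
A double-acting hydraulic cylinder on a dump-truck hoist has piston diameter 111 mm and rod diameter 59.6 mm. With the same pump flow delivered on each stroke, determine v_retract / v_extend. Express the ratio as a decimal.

v_ret/v_ext ≈ 1.41

Cap-side area A_cap = π/4 × (111 mm)² = 9677 mm^2
Rod-side annular area A_ann = π/4 × (111² − 59.6²) = 6887 mm^2
For equal Q, v ∝ 1/A, so v_ret/v_ext = A_cap/A_ann.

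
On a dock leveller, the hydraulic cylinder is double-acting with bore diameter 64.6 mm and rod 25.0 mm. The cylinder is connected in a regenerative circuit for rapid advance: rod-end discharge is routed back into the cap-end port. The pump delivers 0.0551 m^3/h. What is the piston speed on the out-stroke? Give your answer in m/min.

v ≈ 1.87 m/min

In regeneration the rod-end outflow joins the pump flow into the cap end, so the net volume the pump must supply per unit advance equals the rod cross-section area.
Rod cross-section A_rod = π/4 × (25.0 mm)² = 490.9 mm^2
v = Q_pump / A_rod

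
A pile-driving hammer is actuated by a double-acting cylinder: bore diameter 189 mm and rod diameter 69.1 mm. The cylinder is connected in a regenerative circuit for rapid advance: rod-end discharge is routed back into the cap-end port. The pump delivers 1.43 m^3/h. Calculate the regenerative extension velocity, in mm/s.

In regeneration the rod-end outflow joins the pump flow into the cap end, so the net volume the pump must supply per unit advance equals the rod cross-section area.
Rod cross-section A_rod = π/4 × (69.1 mm)² = 3750 mm^2
v = Q_pump / A_rod

v ≈ 106 mm/s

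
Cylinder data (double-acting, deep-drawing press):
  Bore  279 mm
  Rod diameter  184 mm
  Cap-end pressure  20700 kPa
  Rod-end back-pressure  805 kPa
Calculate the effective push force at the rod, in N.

F ≈ 1.24e6 N

Cap-side area A_cap = π/4 × (279 mm)² = 61140 mm^2
Rod-side annular area A_ann = π/4 × (279² − 184²) = 34550 mm^2
Net thrust = P_cap·A_cap − P_rod·A_ann = 1.266e6 N − 27810 N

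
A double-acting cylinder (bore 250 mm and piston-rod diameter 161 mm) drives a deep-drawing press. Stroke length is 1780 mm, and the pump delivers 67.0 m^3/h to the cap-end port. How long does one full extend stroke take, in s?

Cap-side area A_cap = π/4 × (250 mm)² = 49090 mm^2
Swept volume V = A × L; t = V / Q = A·L / Q

t ≈ 4.69 s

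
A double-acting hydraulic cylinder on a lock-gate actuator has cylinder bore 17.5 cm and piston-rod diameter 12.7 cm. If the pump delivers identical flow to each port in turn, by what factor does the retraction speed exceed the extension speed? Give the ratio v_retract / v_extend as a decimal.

v_ret/v_ext ≈ 2.11

Cap-side area A_cap = π/4 × (17.5 cm)² = 240.5 cm^2
Rod-side annular area A_ann = π/4 × (17.5² − 12.7²) = 113.9 cm^2
For equal Q, v ∝ 1/A, so v_ret/v_ext = A_cap/A_ann.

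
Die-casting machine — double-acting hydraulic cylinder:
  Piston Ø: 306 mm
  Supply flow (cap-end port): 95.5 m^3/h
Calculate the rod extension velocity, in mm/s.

v ≈ 361 mm/s

Cap-side area A_cap = π/4 × (306 mm)² = 73540 mm^2
v = Q / A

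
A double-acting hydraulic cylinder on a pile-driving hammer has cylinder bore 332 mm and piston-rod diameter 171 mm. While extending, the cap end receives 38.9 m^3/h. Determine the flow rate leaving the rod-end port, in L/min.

Cap-side area A_cap = π/4 × (332 mm)² = 86570 mm^2
Rod-side annular area A_ann = π/4 × (332² − 171²) = 63600 mm^2
Piston speed v = Q_in/A_cap; rod-end outflow Q_out = v × A_ann = Q_in × A_ann/A_cap.

Q_out ≈ 476 L/min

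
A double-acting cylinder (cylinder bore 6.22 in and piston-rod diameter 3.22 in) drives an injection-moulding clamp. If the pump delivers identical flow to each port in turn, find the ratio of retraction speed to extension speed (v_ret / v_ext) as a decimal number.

v_ret/v_ext ≈ 1.37

Cap-side area A_cap = π/4 × (6.22 in)² = 30.39 in^2
Rod-side annular area A_ann = π/4 × (6.22² − 3.22²) = 22.24 in^2
For equal Q, v ∝ 1/A, so v_ret/v_ext = A_cap/A_ann.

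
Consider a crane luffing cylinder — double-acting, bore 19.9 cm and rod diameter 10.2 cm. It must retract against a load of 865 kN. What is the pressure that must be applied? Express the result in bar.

Rod-side annular area A_ann = π/4 × (19.9² − 10.2²) = 229.3 cm^2
Retraction: pressure acts on the annular area.
P = F / A = 865 kN / A

P ≈ 377 bar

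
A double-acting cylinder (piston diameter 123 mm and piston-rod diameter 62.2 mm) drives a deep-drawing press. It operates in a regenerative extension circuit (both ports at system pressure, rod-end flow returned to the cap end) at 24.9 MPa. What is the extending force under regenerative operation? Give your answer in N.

With equal pressure on both faces, forces on the annular region cancel; the net push is pressure × rod cross-section.
Rod cross-section A_rod = π/4 × (62.2 mm)² = 3039 mm^2
F = P × A_rod

F ≈ 75700 N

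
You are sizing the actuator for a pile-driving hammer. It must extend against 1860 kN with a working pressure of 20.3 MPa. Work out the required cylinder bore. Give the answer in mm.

Extension force acts on the full piston face: F = P × (π/4)D².
D = √(4F / (πP)) = √(4 × 1860 kN / (π × 20.3 MPa))

D ≈ 342 mm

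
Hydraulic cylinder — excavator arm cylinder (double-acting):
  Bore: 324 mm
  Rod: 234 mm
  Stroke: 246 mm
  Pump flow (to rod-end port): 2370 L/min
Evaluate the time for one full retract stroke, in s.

t ≈ 0.246 s

Rod-side annular area A_ann = π/4 × (324² − 234²) = 39440 mm^2
Swept volume V = A × L; t = V / Q = A·L / Q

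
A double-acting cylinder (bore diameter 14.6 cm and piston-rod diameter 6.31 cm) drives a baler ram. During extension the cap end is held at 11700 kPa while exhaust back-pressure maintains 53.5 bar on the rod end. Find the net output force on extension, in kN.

F ≈ 123 kN

Cap-side area A_cap = π/4 × (14.6 cm)² = 167.4 cm^2
Rod-side annular area A_ann = π/4 × (14.6² − 6.31²) = 136.1 cm^2
Net thrust = P_cap·A_cap − P_rod·A_ann = 195.9 kN − 72.84 kN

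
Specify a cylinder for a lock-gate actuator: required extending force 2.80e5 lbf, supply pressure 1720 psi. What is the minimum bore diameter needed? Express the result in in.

D ≈ 14.4 in

Extension force acts on the full piston face: F = P × (π/4)D².
D = √(4F / (πP)) = √(4 × 2.80e5 lbf / (π × 1720 psi))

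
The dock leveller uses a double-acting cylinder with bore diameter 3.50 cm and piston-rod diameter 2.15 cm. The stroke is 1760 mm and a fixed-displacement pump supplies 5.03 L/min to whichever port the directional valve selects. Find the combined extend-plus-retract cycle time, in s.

t ≈ 32.8 s

Cap-side area A_cap = π/4 × (3.50 cm)² = 9.621 cm^2
Rod-side annular area A_ann = π/4 × (3.50² − 2.15²) = 5.991 cm^2
t_ext = A_cap·L/Q = 20.20 s
t_ret = A_ann·L/Q = 12.58 s
t_cycle = t_ext + t_ret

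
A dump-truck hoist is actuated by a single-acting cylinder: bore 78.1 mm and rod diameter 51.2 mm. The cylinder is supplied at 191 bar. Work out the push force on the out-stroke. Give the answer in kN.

Cap-side area A_cap = π/4 × (78.1 mm)² = 4791 mm^2
F = P × A_cap = 191 bar × A_cap

F ≈ 91.5 kN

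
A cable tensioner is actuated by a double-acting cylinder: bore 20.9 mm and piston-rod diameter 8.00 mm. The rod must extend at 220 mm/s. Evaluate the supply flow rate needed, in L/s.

Q ≈ 0.0755 L/s

Cap-side area A_cap = π/4 × (20.9 mm)² = 343.1 mm^2
Q = A × v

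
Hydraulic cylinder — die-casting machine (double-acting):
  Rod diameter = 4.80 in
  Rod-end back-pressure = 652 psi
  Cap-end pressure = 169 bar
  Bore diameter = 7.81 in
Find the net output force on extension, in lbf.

F ≈ 98000 lbf

Cap-side area A_cap = π/4 × (7.81 in)² = 47.91 in^2
Rod-side annular area A_ann = π/4 × (7.81² − 4.80²) = 29.81 in^2
Net thrust = P_cap·A_cap − P_rod·A_ann = 1.174e5 lbf − 19440 lbf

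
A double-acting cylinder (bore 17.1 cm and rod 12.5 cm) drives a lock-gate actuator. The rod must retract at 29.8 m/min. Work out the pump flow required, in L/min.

Q ≈ 319 L/min

Rod-side annular area A_ann = π/4 × (17.1² − 12.5²) = 106.9 cm^2
Q = A × v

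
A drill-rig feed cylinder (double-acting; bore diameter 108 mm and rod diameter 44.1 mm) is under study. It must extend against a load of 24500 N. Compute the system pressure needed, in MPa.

Cap-side area A_cap = π/4 × (108 mm)² = 9161 mm^2
P = F / A = 24500 N / A

P ≈ 2.67 MPa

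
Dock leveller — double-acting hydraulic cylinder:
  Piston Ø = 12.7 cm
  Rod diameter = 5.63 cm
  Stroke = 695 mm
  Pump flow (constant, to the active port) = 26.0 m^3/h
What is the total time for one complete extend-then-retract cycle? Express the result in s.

Cap-side area A_cap = π/4 × (12.7 cm)² = 126.7 cm^2
Rod-side annular area A_ann = π/4 × (12.7² − 5.63²) = 101.8 cm^2
t_ext = A_cap·L/Q = 1.219 s
t_ret = A_ann·L/Q = 0.9795 s
t_cycle = t_ext + t_ret

t ≈ 2.20 s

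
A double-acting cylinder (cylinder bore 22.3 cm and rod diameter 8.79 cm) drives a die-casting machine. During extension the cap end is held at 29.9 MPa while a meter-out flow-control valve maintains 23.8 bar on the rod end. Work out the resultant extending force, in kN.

F ≈ 1090 kN

Cap-side area A_cap = π/4 × (22.3 cm)² = 390.6 cm^2
Rod-side annular area A_ann = π/4 × (22.3² − 8.79²) = 329.9 cm^2
Net thrust = P_cap·A_cap − P_rod·A_ann = 1168 kN − 78.51 kN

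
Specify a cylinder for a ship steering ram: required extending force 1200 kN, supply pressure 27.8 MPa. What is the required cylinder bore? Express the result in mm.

Extension force acts on the full piston face: F = P × (π/4)D².
D = √(4F / (πP)) = √(4 × 1200 kN / (π × 27.8 MPa))

D ≈ 234 mm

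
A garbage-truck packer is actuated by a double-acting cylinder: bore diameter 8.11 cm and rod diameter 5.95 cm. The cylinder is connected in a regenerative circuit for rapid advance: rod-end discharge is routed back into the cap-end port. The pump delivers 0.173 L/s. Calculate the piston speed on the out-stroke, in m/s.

In regeneration the rod-end outflow joins the pump flow into the cap end, so the net volume the pump must supply per unit advance equals the rod cross-section area.
Rod cross-section A_rod = π/4 × (5.95 cm)² = 27.81 cm^2
v = Q_pump / A_rod

v ≈ 0.0622 m/s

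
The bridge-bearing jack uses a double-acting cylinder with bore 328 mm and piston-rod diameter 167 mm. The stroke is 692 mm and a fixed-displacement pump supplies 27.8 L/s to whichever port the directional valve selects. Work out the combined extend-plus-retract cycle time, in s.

Cap-side area A_cap = π/4 × (328 mm)² = 84500 mm^2
Rod-side annular area A_ann = π/4 × (328² − 167²) = 62590 mm^2
t_ext = A_cap·L/Q = 2.103 s
t_ret = A_ann·L/Q = 1.558 s
t_cycle = t_ext + t_ret

t ≈ 3.66 s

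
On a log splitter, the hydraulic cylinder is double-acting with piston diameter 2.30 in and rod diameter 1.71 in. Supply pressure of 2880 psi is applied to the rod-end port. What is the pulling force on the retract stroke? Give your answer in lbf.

Rod-side annular area A_ann = π/4 × (2.30² − 1.71²) = 1.858 in^2
On retraction the pressure acts on the annular area (bore minus rod).
F = P × A_ann

F ≈ 5350 lbf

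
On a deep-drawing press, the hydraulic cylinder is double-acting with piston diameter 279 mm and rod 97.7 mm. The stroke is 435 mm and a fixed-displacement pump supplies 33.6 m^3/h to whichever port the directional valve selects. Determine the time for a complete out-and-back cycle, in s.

Cap-side area A_cap = π/4 × (279 mm)² = 61140 mm^2
Rod-side annular area A_ann = π/4 × (279² − 97.7²) = 53640 mm^2
t_ext = A_cap·L/Q = 2.849 s
t_ret = A_ann·L/Q = 2.500 s
t_cycle = t_ext + t_ret

t ≈ 5.35 s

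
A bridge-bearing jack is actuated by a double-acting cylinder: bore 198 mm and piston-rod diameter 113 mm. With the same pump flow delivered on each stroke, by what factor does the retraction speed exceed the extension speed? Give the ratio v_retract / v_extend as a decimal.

v_ret/v_ext ≈ 1.48

Cap-side area A_cap = π/4 × (198 mm)² = 30790 mm^2
Rod-side annular area A_ann = π/4 × (198² − 113²) = 20760 mm^2
For equal Q, v ∝ 1/A, so v_ret/v_ext = A_cap/A_ann.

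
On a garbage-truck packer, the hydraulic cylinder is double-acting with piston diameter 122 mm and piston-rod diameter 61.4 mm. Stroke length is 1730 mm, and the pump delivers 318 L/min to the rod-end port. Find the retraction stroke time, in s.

t ≈ 2.85 s

Rod-side annular area A_ann = π/4 × (122² − 61.4²) = 8729 mm^2
Swept volume V = A × L; t = V / Q = A·L / Q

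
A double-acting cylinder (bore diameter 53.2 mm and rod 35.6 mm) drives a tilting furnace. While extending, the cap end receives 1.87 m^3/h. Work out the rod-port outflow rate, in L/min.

Cap-side area A_cap = π/4 × (53.2 mm)² = 2223 mm^2
Rod-side annular area A_ann = π/4 × (53.2² − 35.6²) = 1227 mm^2
Piston speed v = Q_in/A_cap; rod-end outflow Q_out = v × A_ann = Q_in × A_ann/A_cap.

Q_out ≈ 17.2 L/min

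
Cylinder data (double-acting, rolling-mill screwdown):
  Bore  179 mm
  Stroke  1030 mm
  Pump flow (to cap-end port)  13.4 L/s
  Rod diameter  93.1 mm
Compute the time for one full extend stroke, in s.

t ≈ 1.93 s

Cap-side area A_cap = π/4 × (179 mm)² = 25160 mm^2
Swept volume V = A × L; t = V / Q = A·L / Q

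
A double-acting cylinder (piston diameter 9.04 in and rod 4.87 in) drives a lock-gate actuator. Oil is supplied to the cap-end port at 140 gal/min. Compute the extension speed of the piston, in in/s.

Cap-side area A_cap = π/4 × (9.04 in)² = 64.18 in^2
v = Q / A

v ≈ 8.40 in/s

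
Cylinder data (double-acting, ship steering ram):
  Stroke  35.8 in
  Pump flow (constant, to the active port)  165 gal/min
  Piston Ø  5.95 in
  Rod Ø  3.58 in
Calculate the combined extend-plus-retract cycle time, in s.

t ≈ 2.57 s

Cap-side area A_cap = π/4 × (5.95 in)² = 27.81 in^2
Rod-side annular area A_ann = π/4 × (5.95² − 3.58²) = 17.74 in^2
t_ext = A_cap·L/Q = 1.567 s
t_ret = A_ann·L/Q = 0.9997 s
t_cycle = t_ext + t_ret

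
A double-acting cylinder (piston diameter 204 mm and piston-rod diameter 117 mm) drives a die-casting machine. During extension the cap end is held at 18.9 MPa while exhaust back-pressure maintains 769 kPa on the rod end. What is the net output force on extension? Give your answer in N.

F ≈ 6.01e5 N

Cap-side area A_cap = π/4 × (204 mm)² = 32690 mm^2
Rod-side annular area A_ann = π/4 × (204² − 117²) = 21930 mm^2
Net thrust = P_cap·A_cap − P_rod·A_ann = 6.177e5 N − 16870 N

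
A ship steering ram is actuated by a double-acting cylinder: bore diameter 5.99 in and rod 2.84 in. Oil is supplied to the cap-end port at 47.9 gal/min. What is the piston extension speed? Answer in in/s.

Cap-side area A_cap = π/4 × (5.99 in)² = 28.18 in^2
v = Q / A

v ≈ 6.54 in/s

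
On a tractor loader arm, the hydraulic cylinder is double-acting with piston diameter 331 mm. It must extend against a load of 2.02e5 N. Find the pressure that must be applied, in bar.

P ≈ 23.5 bar

Cap-side area A_cap = π/4 × (331 mm)² = 86050 mm^2
P = F / A = 2.02e5 N / A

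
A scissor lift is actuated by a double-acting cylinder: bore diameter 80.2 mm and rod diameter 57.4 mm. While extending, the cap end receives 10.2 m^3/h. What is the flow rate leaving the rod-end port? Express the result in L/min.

Q_out ≈ 82.9 L/min

Cap-side area A_cap = π/4 × (80.2 mm)² = 5052 mm^2
Rod-side annular area A_ann = π/4 × (80.2² − 57.4²) = 2464 mm^2
Piston speed v = Q_in/A_cap; rod-end outflow Q_out = v × A_ann = Q_in × A_ann/A_cap.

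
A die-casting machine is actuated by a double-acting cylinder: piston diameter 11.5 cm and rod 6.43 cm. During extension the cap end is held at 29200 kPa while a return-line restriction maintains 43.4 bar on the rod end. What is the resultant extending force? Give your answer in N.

Cap-side area A_cap = π/4 × (11.5 cm)² = 103.9 cm^2
Rod-side annular area A_ann = π/4 × (11.5² − 6.43²) = 71.40 cm^2
Net thrust = P_cap·A_cap − P_rod·A_ann = 3.033e5 N − 30990 N

F ≈ 2.72e5 N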